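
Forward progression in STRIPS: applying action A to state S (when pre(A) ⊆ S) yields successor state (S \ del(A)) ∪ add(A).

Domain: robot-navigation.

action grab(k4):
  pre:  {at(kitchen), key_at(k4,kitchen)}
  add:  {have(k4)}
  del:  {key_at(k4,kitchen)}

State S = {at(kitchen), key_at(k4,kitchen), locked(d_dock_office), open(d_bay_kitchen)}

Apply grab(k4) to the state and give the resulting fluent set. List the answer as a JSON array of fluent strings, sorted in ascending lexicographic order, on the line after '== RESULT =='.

Progress:
  pre ⊆ S: {at(kitchen), key_at(k4,kitchen)} ⊆ S  — applicable
  S \ del = {at(kitchen), locked(d_dock_office), open(d_bay_kitchen)}
  ∪ add   = {at(kitchen), have(k4), locked(d_dock_office), open(d_bay_kitchen)}

== RESULT ==
["at(kitchen)", "have(k4)", "locked(d_dock_office)", "open(d_bay_kitchen)"]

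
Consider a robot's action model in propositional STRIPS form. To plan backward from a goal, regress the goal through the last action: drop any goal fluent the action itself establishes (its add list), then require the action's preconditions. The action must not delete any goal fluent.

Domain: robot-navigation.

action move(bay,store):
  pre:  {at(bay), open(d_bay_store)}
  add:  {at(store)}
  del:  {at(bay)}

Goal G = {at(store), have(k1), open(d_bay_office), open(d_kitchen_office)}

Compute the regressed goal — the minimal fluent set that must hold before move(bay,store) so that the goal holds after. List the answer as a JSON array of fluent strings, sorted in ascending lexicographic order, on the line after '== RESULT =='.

Regress:
  G ∩ del = {}  (empty — regression defined)
  G \ add = {at(store), have(k1), open(d_bay_office), open(d_kitchen_office)} \ {at(store)} = {have(k1), open(d_bay_office), open(d_kitchen_office)}
  ∪ pre   = {have(k1), open(d_bay_office), open(d_kitchen_office)} ∪ {at(bay), open(d_bay_store)}
          = {at(bay), have(k1), open(d_bay_office), open(d_bay_store), open(d_kitchen_office)}

== RESULT ==
["at(bay)", "have(k1)", "open(d_bay_office)", "open(d_bay_store)", "open(d_kitchen_office)"]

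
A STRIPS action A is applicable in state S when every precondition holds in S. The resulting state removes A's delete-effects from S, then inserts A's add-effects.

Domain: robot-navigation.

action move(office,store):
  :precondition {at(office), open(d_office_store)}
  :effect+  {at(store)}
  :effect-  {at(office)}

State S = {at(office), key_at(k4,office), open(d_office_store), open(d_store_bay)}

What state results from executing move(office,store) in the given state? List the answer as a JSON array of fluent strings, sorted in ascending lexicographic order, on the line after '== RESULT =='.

Progress:
  pre ⊆ S: {at(office), open(d_office_store)} ⊆ S  — applicable
  S \ del = {key_at(k4,office), open(d_office_store), open(d_store_bay)}
  ∪ add   = {at(store), key_at(k4,office), open(d_office_store), open(d_store_bay)}

== RESULT ==
["at(store)", "key_at(k4,office)", "open(d_office_store)", "open(d_store_bay)"]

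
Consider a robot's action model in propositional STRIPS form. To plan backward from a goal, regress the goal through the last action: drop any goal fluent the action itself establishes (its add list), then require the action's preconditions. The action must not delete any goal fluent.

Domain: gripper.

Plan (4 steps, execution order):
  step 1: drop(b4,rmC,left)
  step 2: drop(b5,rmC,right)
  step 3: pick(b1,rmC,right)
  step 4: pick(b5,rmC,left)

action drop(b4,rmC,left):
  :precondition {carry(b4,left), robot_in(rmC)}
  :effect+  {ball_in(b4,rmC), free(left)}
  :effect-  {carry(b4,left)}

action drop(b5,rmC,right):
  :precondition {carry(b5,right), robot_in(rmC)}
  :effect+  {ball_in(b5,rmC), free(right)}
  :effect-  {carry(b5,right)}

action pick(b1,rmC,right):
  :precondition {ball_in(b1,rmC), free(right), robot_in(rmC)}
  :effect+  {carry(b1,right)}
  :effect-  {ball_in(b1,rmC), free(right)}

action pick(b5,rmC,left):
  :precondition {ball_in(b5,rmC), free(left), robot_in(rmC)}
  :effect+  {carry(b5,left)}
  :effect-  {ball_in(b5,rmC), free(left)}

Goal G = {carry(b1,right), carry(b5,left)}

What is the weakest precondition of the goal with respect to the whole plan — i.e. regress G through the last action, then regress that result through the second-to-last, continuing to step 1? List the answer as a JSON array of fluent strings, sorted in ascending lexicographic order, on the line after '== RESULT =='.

Regress step by step:
  through step 4 (pick(b5,rmC,left)): drop {carry(b5,left)}, keep {carry(b1,right)}, require {ball_in(b5,rmC), free(left), robot_in(rmC)}
    → {ball_in(b5,rmC), carry(b1,right), free(left), robot_in(rmC)}
  through step 3 (pick(b1,rmC,right)): drop {carry(b1,right)}, keep {ball_in(b5,rmC), free(left), robot_in(rmC)}, require {ball_in(b1,rmC), free(right), robot_in(rmC)}
    → {ball_in(b1,rmC), ball_in(b5,rmC), free(left), free(right), robot_in(rmC)}
  through step 2 (drop(b5,rmC,right)): drop {ball_in(b5,rmC), free(right)}, keep {ball_in(b1,rmC), free(left), robot_in(rmC)}, require {carry(b5,right), robot_in(rmC)}
    → {ball_in(b1,rmC), carry(b5,right), free(left), robot_in(rmC)}
  through step 1 (drop(b4,rmC,left)): drop {free(left)}, keep {ball_in(b1,rmC), carry(b5,right), robot_in(rmC)}, require {carry(b4,left), robot_in(rmC)}
    → {ball_in(b1,rmC), carry(b4,left), carry(b5,right), robot_in(rmC)}

== RESULT ==
["ball_in(b1,rmC)", "carry(b4,left)", "carry(b5,right)", "robot_in(rmC)"]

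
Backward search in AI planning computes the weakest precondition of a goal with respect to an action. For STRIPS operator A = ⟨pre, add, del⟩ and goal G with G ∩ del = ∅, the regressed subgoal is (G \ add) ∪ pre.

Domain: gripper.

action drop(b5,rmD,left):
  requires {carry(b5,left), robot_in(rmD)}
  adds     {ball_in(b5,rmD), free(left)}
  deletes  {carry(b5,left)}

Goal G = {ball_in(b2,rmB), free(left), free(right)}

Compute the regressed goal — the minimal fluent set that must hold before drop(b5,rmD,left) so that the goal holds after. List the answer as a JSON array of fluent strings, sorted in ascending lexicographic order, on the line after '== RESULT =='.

Regress:
  G ∩ del = {}  (empty — regression defined)
  G \ add = {ball_in(b2,rmB), free(left), free(right)} \ {ball_in(b5,rmD), free(left)} = {ball_in(b2,rmB), free(right)}
  ∪ pre   = {ball_in(b2,rmB), free(right)} ∪ {carry(b5,left), robot_in(rmD)}
          = {ball_in(b2,rmB), carry(b5,left), free(right), robot_in(rmD)}

== RESULT ==
["ball_in(b2,rmB)", "carry(b5,left)", "free(right)", "robot_in(rmD)"]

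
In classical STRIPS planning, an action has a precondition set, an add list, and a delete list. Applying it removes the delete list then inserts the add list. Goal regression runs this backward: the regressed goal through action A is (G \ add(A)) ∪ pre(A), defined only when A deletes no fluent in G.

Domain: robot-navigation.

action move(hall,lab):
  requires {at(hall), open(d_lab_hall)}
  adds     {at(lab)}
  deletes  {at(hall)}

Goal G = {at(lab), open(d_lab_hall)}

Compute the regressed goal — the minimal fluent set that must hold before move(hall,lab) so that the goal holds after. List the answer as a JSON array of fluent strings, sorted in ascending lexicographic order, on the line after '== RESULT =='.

Regress:
  G ∩ del = {}  (empty — regression defined)
  G \ add = {at(lab), open(d_lab_hall)} \ {at(lab)} = {open(d_lab_hall)}
  ∪ pre   = {open(d_lab_hall)} ∪ {at(hall), open(d_lab_hall)}
          = {at(hall), open(d_lab_hall)}

== RESULT ==
["at(hall)", "open(d_lab_hall)"]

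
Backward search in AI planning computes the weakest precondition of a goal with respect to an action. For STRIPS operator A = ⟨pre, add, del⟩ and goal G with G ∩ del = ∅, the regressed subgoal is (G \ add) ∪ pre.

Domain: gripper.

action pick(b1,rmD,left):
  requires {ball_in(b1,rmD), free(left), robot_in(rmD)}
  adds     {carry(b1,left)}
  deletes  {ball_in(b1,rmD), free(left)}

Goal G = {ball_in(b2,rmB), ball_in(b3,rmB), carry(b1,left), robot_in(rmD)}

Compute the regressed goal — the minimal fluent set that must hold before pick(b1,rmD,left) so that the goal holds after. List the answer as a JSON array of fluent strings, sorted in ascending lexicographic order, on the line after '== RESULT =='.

Regress:
  G ∩ del = {}  (empty — regression defined)
  G \ add = {ball_in(b2,rmB), ball_in(b3,rmB), carry(b1,left), robot_in(rmD)} \ {carry(b1,left)} = {ball_in(b2,rmB), ball_in(b3,rmB), robot_in(rmD)}
  ∪ pre   = {ball_in(b2,rmB), ball_in(b3,rmB), robot_in(rmD)} ∪ {ball_in(b1,rmD), free(left), robot_in(rmD)}
          = {ball_in(b1,rmD), ball_in(b2,rmB), ball_in(b3,rmB), free(left), robot_in(rmD)}

== RESULT ==
["ball_in(b1,rmD)", "ball_in(b2,rmB)", "ball_in(b3,rmB)", "free(left)", "robot_in(rmD)"]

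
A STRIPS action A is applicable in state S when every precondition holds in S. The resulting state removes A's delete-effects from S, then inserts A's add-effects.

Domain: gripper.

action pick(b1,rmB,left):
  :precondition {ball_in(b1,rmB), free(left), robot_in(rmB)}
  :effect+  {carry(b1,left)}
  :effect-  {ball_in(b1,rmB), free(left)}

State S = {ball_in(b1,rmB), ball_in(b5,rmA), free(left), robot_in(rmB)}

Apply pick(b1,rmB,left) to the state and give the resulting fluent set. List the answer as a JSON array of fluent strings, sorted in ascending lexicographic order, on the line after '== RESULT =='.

Progress:
  pre ⊆ S: {ball_in(b1,rmB), free(left), robot_in(rmB)} ⊆ S  — applicable
  S \ del = {ball_in(b5,rmA), robot_in(rmB)}
  ∪ add   = {ball_in(b5,rmA), carry(b1,left), robot_in(rmB)}

== RESULT ==
["ball_in(b5,rmA)", "carry(b1,left)", "robot_in(rmB)"]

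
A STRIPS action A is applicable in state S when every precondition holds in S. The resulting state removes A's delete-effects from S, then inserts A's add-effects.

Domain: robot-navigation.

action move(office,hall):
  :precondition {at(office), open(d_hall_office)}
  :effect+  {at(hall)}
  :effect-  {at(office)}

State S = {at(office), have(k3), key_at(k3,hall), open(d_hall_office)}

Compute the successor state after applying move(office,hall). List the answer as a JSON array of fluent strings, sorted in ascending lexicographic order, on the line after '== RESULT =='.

Compute (S \ del) ∪ add:
  pre ⊆ S: {at(office), open(d_hall_office)} ⊆ S  — applicable
  S \ del = {have(k3), key_at(k3,hall), open(d_hall_office)}
  ∪ add   = {at(hall), have(k3), key_at(k3,hall), open(d_hall_office)}

== RESULT ==
["at(hall)", "have(k3)", "key_at(k3,hall)", "open(d_hall_office)"]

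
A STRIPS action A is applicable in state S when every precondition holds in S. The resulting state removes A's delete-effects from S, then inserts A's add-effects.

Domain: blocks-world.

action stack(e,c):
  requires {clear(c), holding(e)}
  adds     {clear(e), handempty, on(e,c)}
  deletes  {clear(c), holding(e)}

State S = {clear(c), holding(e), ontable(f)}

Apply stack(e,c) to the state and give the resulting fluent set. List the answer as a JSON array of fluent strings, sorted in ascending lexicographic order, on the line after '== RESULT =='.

Compute (S \ del) ∪ add:
  pre ⊆ S: {clear(c), holding(e)} ⊆ S  — applicable
  S \ del = {ontable(f)}
  ∪ add   = {clear(e), handempty, on(e,c), ontable(f)}

== RESULT ==
["clear(e)", "handempty", "on(e,c)", "ontable(f)"]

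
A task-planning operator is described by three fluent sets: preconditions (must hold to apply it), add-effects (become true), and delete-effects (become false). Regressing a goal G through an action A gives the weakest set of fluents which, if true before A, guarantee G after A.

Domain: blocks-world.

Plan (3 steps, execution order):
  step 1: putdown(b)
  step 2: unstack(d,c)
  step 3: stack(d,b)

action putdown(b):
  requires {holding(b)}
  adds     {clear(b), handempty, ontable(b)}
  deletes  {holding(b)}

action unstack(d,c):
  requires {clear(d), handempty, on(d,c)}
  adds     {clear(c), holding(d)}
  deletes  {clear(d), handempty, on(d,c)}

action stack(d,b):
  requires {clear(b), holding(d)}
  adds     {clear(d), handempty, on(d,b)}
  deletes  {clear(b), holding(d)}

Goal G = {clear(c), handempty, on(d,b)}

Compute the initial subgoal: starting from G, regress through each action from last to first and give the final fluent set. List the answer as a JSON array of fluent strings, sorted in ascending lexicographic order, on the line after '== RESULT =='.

Work backward from the goal:
  through step 3 (stack(d,b)): drop {handempty, on(d,b)}, keep {clear(c)}, require {clear(b), holding(d)}
    → {clear(b), clear(c), holding(d)}
  through step 2 (unstack(d,c)): drop {clear(c), holding(d)}, keep {clear(b)}, require {clear(d), handempty, on(d,c)}
    → {clear(b), clear(d), handempty, on(d,c)}
  through step 1 (putdown(b)): drop {clear(b), handempty}, keep {clear(d), on(d,c)}, require {holding(b)}
    → {clear(d), holding(b), on(d,c)}

== RESULT ==
["clear(d)", "holding(b)", "on(d,c)"]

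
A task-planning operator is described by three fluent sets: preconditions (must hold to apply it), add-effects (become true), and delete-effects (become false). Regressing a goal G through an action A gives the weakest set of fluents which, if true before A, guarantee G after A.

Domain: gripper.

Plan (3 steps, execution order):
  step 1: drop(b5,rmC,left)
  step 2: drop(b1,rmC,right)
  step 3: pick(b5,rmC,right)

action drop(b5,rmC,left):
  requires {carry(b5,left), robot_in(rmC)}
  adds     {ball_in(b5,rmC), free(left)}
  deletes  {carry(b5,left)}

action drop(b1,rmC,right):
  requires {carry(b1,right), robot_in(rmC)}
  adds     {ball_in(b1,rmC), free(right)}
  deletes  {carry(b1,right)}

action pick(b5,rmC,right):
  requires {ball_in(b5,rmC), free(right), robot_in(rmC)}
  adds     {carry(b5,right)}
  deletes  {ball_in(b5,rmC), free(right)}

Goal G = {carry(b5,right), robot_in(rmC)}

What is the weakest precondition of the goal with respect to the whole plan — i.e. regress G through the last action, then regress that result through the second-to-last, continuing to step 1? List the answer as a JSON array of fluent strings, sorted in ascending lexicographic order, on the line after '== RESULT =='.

Work backward from the goal:
  through step 3 (pick(b5,rmC,right)): drop {carry(b5,right)}, keep {robot_in(rmC)}, require {ball_in(b5,rmC), free(right), robot_in(rmC)}
    → {ball_in(b5,rmC), free(right), robot_in(rmC)}
  through step 2 (drop(b1,rmC,right)): drop {free(right)}, keep {ball_in(b5,rmC), robot_in(rmC)}, require {carry(b1,right), robot_in(rmC)}
    → {ball_in(b5,rmC), carry(b1,right), robot_in(rmC)}
  through step 1 (drop(b5,rmC,left)): drop {ball_in(b5,rmC)}, keep {carry(b1,right), robot_in(rmC)}, require {carry(b5,left), robot_in(rmC)}
    → {carry(b1,right), carry(b5,left), robot_in(rmC)}

== RESULT ==
["carry(b1,right)", "carry(b5,left)", "robot_in(rmC)"]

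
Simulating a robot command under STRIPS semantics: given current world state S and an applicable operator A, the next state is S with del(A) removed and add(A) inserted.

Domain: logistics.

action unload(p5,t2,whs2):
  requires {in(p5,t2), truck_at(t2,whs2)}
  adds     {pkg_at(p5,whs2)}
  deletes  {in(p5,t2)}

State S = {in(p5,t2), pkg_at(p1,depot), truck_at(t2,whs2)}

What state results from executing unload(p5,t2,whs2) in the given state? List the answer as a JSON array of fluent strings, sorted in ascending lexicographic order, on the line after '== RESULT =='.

Compute (S \ del) ∪ add:
  pre ⊆ S: {in(p5,t2), truck_at(t2,whs2)} ⊆ S  — applicable
  S \ del = {pkg_at(p1,depot), truck_at(t2,whs2)}
  ∪ add   = {pkg_at(p1,depot), pkg_at(p5,whs2), truck_at(t2,whs2)}

== RESULT ==
["pkg_at(p1,depot)", "pkg_at(p5,whs2)", "truck_at(t2,whs2)"]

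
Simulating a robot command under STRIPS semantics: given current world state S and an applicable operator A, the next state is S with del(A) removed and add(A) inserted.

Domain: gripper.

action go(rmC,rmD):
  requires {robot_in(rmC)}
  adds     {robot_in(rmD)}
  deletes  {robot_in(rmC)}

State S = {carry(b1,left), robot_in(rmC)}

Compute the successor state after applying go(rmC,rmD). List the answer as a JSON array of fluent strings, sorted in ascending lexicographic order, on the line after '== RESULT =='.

Compute (S \ del) ∪ add:
  pre ⊆ S: {robot_in(rmC)} ⊆ S  — applicable
  S \ del = {carry(b1,left)}
  ∪ add   = {carry(b1,left), robot_in(rmD)}

== RESULT ==
["carry(b1,left)", "robot_in(rmD)"]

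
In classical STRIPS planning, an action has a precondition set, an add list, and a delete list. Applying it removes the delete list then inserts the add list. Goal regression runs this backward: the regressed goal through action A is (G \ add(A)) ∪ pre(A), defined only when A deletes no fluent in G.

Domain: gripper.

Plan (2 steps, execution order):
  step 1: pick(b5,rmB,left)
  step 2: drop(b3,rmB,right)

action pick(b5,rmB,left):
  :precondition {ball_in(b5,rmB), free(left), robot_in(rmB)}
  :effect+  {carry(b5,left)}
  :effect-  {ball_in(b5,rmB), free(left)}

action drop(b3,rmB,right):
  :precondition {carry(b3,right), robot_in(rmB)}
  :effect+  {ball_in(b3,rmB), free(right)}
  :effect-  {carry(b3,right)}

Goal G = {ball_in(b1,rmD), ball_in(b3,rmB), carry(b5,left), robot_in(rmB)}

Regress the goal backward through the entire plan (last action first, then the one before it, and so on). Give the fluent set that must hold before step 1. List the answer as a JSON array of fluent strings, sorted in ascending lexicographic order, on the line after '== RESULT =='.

Regress step by step:
  through step 2 (drop(b3,rmB,right)): drop {ball_in(b3,rmB)}, keep {ball_in(b1,rmD), carry(b5,left), robot_in(rmB)}, require {carry(b3,right), robot_in(rmB)}
    → {ball_in(b1,rmD), carry(b3,right), carry(b5,left), robot_in(rmB)}
  through step 1 (pick(b5,rmB,left)): drop {carry(b5,left)}, keep {ball_in(b1,rmD), carry(b3,right), robot_in(rmB)}, require {ball_in(b5,rmB), free(left), robot_in(rmB)}
    → {ball_in(b1,rmD), ball_in(b5,rmB), carry(b3,right), free(left), robot_in(rmB)}

== RESULT ==
["ball_in(b1,rmD)", "ball_in(b5,rmB)", "carry(b3,right)", "free(left)", "robot_in(rmB)"]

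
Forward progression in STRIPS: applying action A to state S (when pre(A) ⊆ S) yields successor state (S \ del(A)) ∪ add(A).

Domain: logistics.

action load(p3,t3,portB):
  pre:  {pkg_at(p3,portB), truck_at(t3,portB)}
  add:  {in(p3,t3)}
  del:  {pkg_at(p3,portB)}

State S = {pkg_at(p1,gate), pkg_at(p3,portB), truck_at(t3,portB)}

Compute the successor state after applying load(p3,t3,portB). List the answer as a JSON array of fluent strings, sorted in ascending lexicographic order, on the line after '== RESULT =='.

Progress:
  pre ⊆ S: {pkg_at(p3,portB), truck_at(t3,portB)} ⊆ S  — applicable
  S \ del = {pkg_at(p1,gate), truck_at(t3,portB)}
  ∪ add   = {in(p3,t3), pkg_at(p1,gate), truck_at(t3,portB)}

== RESULT ==
["in(p3,t3)", "pkg_at(p1,gate)", "truck_at(t3,portB)"]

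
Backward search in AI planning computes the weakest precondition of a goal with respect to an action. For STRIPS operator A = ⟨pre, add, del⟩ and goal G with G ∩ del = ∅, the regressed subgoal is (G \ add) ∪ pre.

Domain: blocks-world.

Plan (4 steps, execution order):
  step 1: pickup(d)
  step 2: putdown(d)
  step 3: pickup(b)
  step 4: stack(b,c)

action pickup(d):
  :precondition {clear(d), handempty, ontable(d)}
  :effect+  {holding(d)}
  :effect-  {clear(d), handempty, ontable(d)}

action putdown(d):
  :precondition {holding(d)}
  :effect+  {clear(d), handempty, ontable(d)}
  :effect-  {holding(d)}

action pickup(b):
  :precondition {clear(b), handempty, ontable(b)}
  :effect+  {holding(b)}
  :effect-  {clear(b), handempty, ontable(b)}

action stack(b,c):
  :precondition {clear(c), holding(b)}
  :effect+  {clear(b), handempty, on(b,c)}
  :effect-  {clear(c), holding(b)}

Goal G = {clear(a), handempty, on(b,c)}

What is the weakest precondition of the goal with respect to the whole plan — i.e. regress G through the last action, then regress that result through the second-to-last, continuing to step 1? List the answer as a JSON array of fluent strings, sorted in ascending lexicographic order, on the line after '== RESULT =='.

Work backward from the goal:
  through step 4 (stack(b,c)): drop {handempty, on(b,c)}, keep {clear(a)}, require {clear(c), holding(b)}
    → {clear(a), clear(c), holding(b)}
  through step 3 (pickup(b)): drop {holding(b)}, keep {clear(a), clear(c)}, require {clear(b), handempty, ontable(b)}
    → {clear(a), clear(b), clear(c), handempty, ontable(b)}
  through step 2 (putdown(d)): drop {handempty}, keep {clear(a), clear(b), clear(c), ontable(b)}, require {holding(d)}
    → {clear(a), clear(b), clear(c), holding(d), ontable(b)}
  through step 1 (pickup(d)): drop {holding(d)}, keep {clear(a), clear(b), clear(c), ontable(b)}, require {clear(d), handempty, ontable(d)}
    → {clear(a), clear(b), clear(c), clear(d), handempty, ontable(b), ontable(d)}

== RESULT ==
["clear(a)", "clear(b)", "clear(c)", "clear(d)", "handempty", "ontable(b)", "ontable(d)"]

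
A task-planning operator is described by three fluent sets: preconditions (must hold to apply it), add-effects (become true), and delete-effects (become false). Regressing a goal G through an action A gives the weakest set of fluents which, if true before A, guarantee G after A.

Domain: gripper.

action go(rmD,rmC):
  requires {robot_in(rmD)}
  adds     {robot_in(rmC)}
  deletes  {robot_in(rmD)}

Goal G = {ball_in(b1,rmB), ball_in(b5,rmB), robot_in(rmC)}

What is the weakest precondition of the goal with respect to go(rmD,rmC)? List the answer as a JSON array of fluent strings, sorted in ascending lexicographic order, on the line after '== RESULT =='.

Compute (G \ add) ∪ pre:
  G ∩ del = {}  (empty — regression defined)
  G \ add = {ball_in(b1,rmB), ball_in(b5,rmB), robot_in(rmC)} \ {robot_in(rmC)} = {ball_in(b1,rmB), ball_in(b5,rmB)}
  ∪ pre   = {ball_in(b1,rmB), ball_in(b5,rmB)} ∪ {robot_in(rmD)}
          = {ball_in(b1,rmB), ball_in(b5,rmB), robot_in(rmD)}

== RESULT ==
["ball_in(b1,rmB)", "ball_in(b5,rmB)", "robot_in(rmD)"]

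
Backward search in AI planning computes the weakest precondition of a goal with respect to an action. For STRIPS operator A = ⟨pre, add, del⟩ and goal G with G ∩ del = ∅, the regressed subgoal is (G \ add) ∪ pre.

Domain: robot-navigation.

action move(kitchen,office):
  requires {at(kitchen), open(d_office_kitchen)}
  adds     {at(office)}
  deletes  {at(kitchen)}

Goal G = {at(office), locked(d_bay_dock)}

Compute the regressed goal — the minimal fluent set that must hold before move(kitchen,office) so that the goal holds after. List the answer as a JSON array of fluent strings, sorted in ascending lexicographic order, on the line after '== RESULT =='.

Compute (G \ add) ∪ pre:
  G ∩ del = {}  (empty — regression defined)
  G \ add = {at(office), locked(d_bay_dock)} \ {at(office)} = {locked(d_bay_dock)}
  ∪ pre   = {locked(d_bay_dock)} ∪ {at(kitchen), open(d_office_kitchen)}
          = {at(kitchen), locked(d_bay_dock), open(d_office_kitchen)}

== RESULT ==
["at(kitchen)", "locked(d_bay_dock)", "open(d_office_kitchen)"]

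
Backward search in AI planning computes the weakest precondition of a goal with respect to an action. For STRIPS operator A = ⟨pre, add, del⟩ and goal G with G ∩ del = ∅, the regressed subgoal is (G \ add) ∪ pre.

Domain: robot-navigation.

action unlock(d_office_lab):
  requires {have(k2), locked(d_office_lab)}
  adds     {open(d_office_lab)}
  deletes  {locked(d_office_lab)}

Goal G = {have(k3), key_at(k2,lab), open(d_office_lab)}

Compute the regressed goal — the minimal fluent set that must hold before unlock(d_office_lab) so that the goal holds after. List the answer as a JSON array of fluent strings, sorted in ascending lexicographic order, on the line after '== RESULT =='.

Compute (G \ add) ∪ pre:
  G ∩ del = {}  (empty — regression defined)
  G \ add = {have(k3), key_at(k2,lab), open(d_office_lab)} \ {open(d_office_lab)} = {have(k3), key_at(k2,lab)}
  ∪ pre   = {have(k3), key_at(k2,lab)} ∪ {have(k2), locked(d_office_lab)}
          = {have(k2), have(k3), key_at(k2,lab), locked(d_office_lab)}

== RESULT ==
["have(k2)", "have(k3)", "key_at(k2,lab)", "locked(d_office_lab)"]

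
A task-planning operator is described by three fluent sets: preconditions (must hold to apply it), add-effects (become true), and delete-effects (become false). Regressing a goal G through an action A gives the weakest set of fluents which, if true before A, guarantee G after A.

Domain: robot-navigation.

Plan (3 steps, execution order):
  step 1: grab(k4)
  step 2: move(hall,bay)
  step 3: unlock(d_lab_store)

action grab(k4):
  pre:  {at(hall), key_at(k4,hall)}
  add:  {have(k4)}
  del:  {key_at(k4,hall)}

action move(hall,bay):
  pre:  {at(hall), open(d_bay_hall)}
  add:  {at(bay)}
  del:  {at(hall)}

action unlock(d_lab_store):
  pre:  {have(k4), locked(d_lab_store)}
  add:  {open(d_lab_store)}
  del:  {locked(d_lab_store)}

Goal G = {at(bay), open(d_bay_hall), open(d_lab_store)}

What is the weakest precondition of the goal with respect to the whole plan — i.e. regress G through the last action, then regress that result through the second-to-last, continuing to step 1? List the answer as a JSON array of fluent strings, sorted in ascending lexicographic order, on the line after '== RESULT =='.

Work backward from the goal:
  through step 3 (unlock(d_lab_store)): drop {open(d_lab_store)}, keep {at(bay), open(d_bay_hall)}, require {have(k4), locked(d_lab_store)}
    → {at(bay), have(k4), locked(d_lab_store), open(d_bay_hall)}
  through step 2 (move(hall,bay)): drop {at(bay)}, keep {have(k4), locked(d_lab_store), open(d_bay_hall)}, require {at(hall), open(d_bay_hall)}
    → {at(hall), have(k4), locked(d_lab_store), open(d_bay_hall)}
  through step 1 (grab(k4)): drop {have(k4)}, keep {at(hall), locked(d_lab_store), open(d_bay_hall)}, require {at(hall), key_at(k4,hall)}
    → {at(hall), key_at(k4,hall), locked(d_lab_store), open(d_bay_hall)}

== RESULT ==
["at(hall)", "key_at(k4,hall)", "locked(d_lab_store)", "open(d_bay_hall)"]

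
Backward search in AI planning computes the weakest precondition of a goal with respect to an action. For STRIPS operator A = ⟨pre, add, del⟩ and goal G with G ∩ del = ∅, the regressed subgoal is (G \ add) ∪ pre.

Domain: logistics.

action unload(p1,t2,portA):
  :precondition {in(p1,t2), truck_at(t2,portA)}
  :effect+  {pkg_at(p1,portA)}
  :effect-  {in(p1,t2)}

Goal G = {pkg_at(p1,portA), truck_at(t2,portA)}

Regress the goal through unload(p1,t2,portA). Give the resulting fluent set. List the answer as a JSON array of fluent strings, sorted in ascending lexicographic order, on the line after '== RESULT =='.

Compute (G \ add) ∪ pre:
  G ∩ del = {}  (empty — regression defined)
  G \ add = {pkg_at(p1,portA), truck_at(t2,portA)} \ {pkg_at(p1,portA)} = {truck_at(t2,portA)}
  ∪ pre   = {truck_at(t2,portA)} ∪ {in(p1,t2), truck_at(t2,portA)}
          = {in(p1,t2), truck_at(t2,portA)}

== RESULT ==
["in(p1,t2)", "truck_at(t2,portA)"]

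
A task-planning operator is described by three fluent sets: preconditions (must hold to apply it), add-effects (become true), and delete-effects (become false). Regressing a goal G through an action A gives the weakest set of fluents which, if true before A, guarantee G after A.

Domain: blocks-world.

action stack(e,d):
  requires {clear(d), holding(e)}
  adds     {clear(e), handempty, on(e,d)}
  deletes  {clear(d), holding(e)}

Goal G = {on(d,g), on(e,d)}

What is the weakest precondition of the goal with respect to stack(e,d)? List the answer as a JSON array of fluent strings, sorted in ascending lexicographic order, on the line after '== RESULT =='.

Regress:
  G ∩ del = {}  (empty — regression defined)
  G \ add = {on(d,g), on(e,d)} \ {clear(e), handempty, on(e,d)} = {on(d,g)}
  ∪ pre   = {on(d,g)} ∪ {clear(d), holding(e)}
          = {clear(d), holding(e), on(d,g)}

== RESULT ==
["clear(d)", "holding(e)", "on(d,g)"]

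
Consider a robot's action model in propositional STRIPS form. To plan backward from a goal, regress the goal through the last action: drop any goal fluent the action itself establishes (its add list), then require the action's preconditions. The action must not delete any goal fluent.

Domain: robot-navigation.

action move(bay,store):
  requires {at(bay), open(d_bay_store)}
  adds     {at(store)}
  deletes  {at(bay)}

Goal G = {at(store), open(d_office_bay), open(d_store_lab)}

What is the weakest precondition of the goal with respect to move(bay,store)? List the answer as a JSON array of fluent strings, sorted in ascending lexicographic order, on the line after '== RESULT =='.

Regress:
  G ∩ del = {}  (empty — regression defined)
  G \ add = {at(store), open(d_office_bay), open(d_store_lab)} \ {at(store)} = {open(d_office_bay), open(d_store_lab)}
  ∪ pre   = {open(d_office_bay), open(d_store_lab)} ∪ {at(bay), open(d_bay_store)}
          = {at(bay), open(d_bay_store), open(d_office_bay), open(d_store_lab)}

== RESULT ==
["at(bay)", "open(d_bay_store)", "open(d_office_bay)", "open(d_store_lab)"]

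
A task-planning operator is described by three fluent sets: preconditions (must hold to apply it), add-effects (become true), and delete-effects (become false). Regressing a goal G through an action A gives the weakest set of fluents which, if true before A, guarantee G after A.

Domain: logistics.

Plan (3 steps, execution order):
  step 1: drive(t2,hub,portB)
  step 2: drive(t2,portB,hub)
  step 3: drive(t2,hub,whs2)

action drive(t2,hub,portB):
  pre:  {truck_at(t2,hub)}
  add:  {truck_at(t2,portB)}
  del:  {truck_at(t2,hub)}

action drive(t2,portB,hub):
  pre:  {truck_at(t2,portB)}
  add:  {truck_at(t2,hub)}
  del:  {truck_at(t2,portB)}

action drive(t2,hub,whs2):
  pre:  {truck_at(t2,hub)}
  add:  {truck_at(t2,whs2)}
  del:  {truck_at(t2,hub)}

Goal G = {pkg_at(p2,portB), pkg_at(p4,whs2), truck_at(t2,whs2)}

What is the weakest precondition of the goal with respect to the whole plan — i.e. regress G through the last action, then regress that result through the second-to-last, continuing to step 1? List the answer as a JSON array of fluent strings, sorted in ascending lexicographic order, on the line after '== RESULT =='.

Regress step by step:
  through step 3 (drive(t2,hub,whs2)): drop {truck_at(t2,whs2)}, keep {pkg_at(p2,portB), pkg_at(p4,whs2)}, require {truck_at(t2,hub)}
    → {pkg_at(p2,portB), pkg_at(p4,whs2), truck_at(t2,hub)}
  through step 2 (drive(t2,portB,hub)): drop {truck_at(t2,hub)}, keep {pkg_at(p2,portB), pkg_at(p4,whs2)}, require {truck_at(t2,portB)}
    → {pkg_at(p2,portB), pkg_at(p4,whs2), truck_at(t2,portB)}
  through step 1 (drive(t2,hub,portB)): drop {truck_at(t2,portB)}, keep {pkg_at(p2,portB), pkg_at(p4,whs2)}, require {truck_at(t2,hub)}
    → {pkg_at(p2,portB), pkg_at(p4,whs2), truck_at(t2,hub)}

== RESULT ==
["pkg_at(p2,portB)", "pkg_at(p4,whs2)", "truck_at(t2,hub)"]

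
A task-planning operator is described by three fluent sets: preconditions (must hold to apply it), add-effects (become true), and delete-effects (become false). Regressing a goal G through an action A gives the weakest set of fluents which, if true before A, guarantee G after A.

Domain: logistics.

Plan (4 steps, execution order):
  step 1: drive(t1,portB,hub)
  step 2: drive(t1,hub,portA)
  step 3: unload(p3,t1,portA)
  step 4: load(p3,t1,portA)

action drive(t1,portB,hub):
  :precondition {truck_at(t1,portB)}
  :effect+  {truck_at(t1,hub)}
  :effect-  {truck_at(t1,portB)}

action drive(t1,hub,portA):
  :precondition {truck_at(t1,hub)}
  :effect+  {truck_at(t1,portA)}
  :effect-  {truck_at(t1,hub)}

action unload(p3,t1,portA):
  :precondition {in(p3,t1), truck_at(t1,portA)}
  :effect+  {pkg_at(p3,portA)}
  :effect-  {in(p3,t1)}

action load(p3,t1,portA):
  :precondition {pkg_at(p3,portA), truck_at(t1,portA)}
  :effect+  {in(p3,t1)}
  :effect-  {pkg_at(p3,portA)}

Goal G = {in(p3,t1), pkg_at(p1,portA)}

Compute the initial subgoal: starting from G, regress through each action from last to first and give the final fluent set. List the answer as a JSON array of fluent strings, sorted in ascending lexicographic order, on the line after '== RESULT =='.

Regress step by step:
  through step 4 (load(p3,t1,portA)): drop {in(p3,t1)}, keep {pkg_at(p1,portA)}, require {pkg_at(p3,portA), truck_at(t1,portA)}
    → {pkg_at(p1,portA), pkg_at(p3,portA), truck_at(t1,portA)}
  through step 3 (unload(p3,t1,portA)): drop {pkg_at(p3,portA)}, keep {pkg_at(p1,portA), truck_at(t1,portA)}, require {in(p3,t1), truck_at(t1,portA)}
    → {in(p3,t1), pkg_at(p1,portA), truck_at(t1,portA)}
  through step 2 (drive(t1,hub,portA)): drop {truck_at(t1,portA)}, keep {in(p3,t1), pkg_at(p1,portA)}, require {truck_at(t1,hub)}
    → {in(p3,t1), pkg_at(p1,portA), truck_at(t1,hub)}
  through step 1 (drive(t1,portB,hub)): drop {truck_at(t1,hub)}, keep {in(p3,t1), pkg_at(p1,portA)}, require {truck_at(t1,portB)}
    → {in(p3,t1), pkg_at(p1,portA), truck_at(t1,portB)}

== RESULT ==
["in(p3,t1)", "pkg_at(p1,portA)", "truck_at(t1,portB)"]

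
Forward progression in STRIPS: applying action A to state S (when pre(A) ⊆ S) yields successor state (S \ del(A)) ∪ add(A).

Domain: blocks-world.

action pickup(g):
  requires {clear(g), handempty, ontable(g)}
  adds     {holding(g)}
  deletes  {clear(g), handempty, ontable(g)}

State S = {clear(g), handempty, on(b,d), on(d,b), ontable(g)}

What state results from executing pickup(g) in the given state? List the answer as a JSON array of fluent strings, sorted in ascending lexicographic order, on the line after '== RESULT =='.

Progress:
  pre ⊆ S: {clear(g), handempty, ontable(g)} ⊆ S  — applicable
  S \ del = {on(b,d), on(d,b)}
  ∪ add   = {holding(g), on(b,d), on(d,b)}

== RESULT ==
["holding(g)", "on(b,d)", "on(d,b)"]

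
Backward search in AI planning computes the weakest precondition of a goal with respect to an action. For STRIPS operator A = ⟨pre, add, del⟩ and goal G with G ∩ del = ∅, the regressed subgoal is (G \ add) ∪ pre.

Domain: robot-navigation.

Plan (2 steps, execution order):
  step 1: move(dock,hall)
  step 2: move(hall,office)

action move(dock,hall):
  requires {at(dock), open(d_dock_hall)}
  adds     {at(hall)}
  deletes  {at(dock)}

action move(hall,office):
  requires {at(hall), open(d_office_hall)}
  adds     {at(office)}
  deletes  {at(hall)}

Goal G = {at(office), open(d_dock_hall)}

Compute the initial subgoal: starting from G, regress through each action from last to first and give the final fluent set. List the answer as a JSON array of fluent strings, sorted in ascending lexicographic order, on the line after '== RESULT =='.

Work backward from the goal:
  through step 2 (move(hall,office)): drop {at(office)}, keep {open(d_dock_hall)}, require {at(hall), open(d_office_hall)}
    → {at(hall), open(d_dock_hall), open(d_office_hall)}
  through step 1 (move(dock,hall)): drop {at(hall)}, keep {open(d_dock_hall), open(d_office_hall)}, require {at(dock), open(d_dock_hall)}
    → {at(dock), open(d_dock_hall), open(d_office_hall)}

== RESULT ==
["at(dock)", "open(d_dock_hall)", "open(d_office_hall)"]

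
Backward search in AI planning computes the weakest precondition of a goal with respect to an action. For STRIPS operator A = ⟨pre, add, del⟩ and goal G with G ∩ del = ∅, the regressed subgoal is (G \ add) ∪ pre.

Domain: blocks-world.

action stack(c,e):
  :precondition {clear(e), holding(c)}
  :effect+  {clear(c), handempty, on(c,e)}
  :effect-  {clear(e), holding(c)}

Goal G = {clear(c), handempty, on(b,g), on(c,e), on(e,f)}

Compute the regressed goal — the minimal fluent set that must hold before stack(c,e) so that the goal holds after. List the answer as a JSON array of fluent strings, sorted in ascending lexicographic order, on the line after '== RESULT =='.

Compute (G \ add) ∪ pre:
  G ∩ del = {}  (empty — regression defined)
  G \ add = {clear(c), handempty, on(b,g), on(c,e), on(e,f)} \ {clear(c), handempty, on(c,e)} = {on(b,g), on(e,f)}
  ∪ pre   = {on(b,g), on(e,f)} ∪ {clear(e), holding(c)}
          = {clear(e), holding(c), on(b,g), on(e,f)}

== RESULT ==
["clear(e)", "holding(c)", "on(b,g)", "on(e,f)"]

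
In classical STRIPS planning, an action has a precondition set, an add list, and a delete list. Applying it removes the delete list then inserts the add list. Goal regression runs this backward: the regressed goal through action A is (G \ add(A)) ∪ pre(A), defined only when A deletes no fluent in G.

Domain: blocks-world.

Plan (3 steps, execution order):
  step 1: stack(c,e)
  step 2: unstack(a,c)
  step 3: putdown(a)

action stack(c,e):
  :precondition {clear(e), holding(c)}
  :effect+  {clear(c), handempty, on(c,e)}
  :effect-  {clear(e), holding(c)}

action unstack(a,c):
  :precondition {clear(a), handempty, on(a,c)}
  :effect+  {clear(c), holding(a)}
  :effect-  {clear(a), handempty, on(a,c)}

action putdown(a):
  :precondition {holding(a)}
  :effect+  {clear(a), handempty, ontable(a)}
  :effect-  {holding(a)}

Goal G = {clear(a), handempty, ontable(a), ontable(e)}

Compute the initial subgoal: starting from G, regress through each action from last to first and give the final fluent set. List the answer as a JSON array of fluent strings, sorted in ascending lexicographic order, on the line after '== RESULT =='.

Regress step by step:
  through step 3 (putdown(a)): drop {clear(a), handempty, ontable(a)}, keep {ontable(e)}, require {holding(a)}
    → {holding(a), ontable(e)}
  through step 2 (unstack(a,c)): drop {holding(a)}, keep {ontable(e)}, require {clear(a), handempty, on(a,c)}
    → {clear(a), handempty, on(a,c), ontable(e)}
  through step 1 (stack(c,e)): drop {handempty}, keep {clear(a), on(a,c), ontable(e)}, require {clear(e), holding(c)}
    → {clear(a), clear(e), holding(c), on(a,c), ontable(e)}

== RESULT ==
["clear(a)", "clear(e)", "holding(c)", "on(a,c)", "ontable(e)"]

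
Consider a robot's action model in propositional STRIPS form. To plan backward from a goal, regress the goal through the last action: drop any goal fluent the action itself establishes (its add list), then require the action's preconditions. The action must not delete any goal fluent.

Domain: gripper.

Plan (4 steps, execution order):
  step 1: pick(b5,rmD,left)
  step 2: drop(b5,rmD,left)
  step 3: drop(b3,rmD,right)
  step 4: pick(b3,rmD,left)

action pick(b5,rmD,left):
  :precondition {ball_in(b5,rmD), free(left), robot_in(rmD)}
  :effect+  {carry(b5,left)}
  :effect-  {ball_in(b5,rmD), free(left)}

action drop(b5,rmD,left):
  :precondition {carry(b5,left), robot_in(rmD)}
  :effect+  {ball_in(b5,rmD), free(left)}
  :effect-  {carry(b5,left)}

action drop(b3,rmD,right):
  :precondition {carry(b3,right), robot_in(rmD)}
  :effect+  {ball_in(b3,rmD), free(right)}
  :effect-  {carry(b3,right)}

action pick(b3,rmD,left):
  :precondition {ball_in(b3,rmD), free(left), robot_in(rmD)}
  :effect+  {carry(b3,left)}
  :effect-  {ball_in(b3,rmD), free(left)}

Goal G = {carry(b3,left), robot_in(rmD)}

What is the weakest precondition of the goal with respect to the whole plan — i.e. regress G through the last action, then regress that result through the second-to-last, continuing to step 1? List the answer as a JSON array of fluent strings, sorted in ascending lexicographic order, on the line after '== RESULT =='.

Regress step by step:
  through step 4 (pick(b3,rmD,left)): drop {carry(b3,left)}, keep {robot_in(rmD)}, require {ball_in(b3,rmD), free(left), robot_in(rmD)}
    → {ball_in(b3,rmD), free(left), robot_in(rmD)}
  through step 3 (drop(b3,rmD,right)): drop {ball_in(b3,rmD)}, keep {free(left), robot_in(rmD)}, require {carry(b3,right), robot_in(rmD)}
    → {carry(b3,right), free(left), robot_in(rmD)}
  through step 2 (drop(b5,rmD,left)): drop {free(left)}, keep {carry(b3,right), robot_in(rmD)}, require {carry(b5,left), robot_in(rmD)}
    → {carry(b3,right), carry(b5,left), robot_in(rmD)}
  through step 1 (pick(b5,rmD,left)): drop {carry(b5,left)}, keep {carry(b3,right), robot_in(rmD)}, require {ball_in(b5,rmD), free(left), robot_in(rmD)}
    → {ball_in(b5,rmD), carry(b3,right), free(left), robot_in(rmD)}

== RESULT ==
["ball_in(b5,rmD)", "carry(b3,right)", "free(left)", "robot_in(rmD)"]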